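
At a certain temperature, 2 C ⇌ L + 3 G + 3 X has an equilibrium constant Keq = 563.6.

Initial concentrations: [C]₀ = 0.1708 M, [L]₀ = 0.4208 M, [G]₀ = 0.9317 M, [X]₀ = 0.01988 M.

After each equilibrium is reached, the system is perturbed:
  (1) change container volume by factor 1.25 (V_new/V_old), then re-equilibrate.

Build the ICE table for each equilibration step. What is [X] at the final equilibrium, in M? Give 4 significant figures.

Q₀ = 9.1659e-05 vs Keq = 563.6 ⇒ Q<K, forward
Step 1:
                  C         L         G         X
  Initial    0.1708    0.4208    0.9317   0.01988
  Change    -0.1655   0.08274    0.2482    0.2482
  Equil    0.005318    0.5035      1.18    0.2681
  solve Keq expr → x = 0.08274; check Q = 563.6
Then change container volume by factor 1.25 (V_new/V_old).
Step 2:
                  C         L         G         X
  Initial  0.004255    0.4028    0.9439    0.2145
  Change  -0.001761 8.8042e-04  0.002641  0.002641
  Equil    0.002494    0.4037    0.9466    0.2171
  solve Keq expr → x = 8.8042e-04; check Q = 563.6

[X]_eq = 0.2171 M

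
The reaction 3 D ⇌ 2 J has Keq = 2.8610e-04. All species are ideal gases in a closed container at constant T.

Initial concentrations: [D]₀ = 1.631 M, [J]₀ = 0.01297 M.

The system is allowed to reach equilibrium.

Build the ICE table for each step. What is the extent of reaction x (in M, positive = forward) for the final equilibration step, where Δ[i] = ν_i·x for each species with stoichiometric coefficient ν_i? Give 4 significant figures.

Q₀ = 3.8772e-05 vs Keq = 2.8610e-04 ⇒ Q<K, forward
Step 1:
                  D         J
  Initial     1.631   0.01297
  Change   -0.03185   0.02124
  Equil       1.599   0.03421
  solve Keq expr → x = 0.01062; check Q = 2.8610e-04

x = 0.01062 M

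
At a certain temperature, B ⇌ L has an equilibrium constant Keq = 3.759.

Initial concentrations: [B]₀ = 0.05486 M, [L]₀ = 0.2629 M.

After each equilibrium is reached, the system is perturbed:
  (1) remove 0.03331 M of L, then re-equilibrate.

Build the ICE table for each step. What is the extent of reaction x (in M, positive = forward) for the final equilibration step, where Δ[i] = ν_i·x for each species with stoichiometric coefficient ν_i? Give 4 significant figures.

Q₀ = 4.792 vs Keq = 3.759 ⇒ Q>K, reverse
Step 1:
                   B          L
  init       0.05486     0.2629
  Δ          0.01191   -0.01191
  eq         0.06677      0.251
  solve Keq expr → x = -0.01191; check Q = 3.759
Then remove 0.03331 M of L.
Step 2:
                   B          L
  init       0.06677     0.2177
  Δ        -0.006999   0.006999
  eq         0.05977     0.2247
  solve Keq expr → x = 0.006999; check Q = 3.759

x = 0.006999 M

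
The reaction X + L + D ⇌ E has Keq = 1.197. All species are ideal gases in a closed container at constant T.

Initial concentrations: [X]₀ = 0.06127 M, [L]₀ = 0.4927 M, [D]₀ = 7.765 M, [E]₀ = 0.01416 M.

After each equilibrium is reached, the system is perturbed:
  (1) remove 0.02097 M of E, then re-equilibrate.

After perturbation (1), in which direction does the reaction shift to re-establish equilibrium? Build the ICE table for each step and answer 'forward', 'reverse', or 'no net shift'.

Direction: forward

Q₀ = 0.06041 vs Keq = 1.197 ⇒ Q<K, forward
Step 1:
                    X           L           D           E
  Initial     0.06127      0.4927       7.765     0.01416
  Change     -0.04654    -0.04654    -0.04654     0.04654
  Equil       0.01473      0.4462       7.718      0.0607
  solve Keq expr → x = 0.04654; check Q = 1.197
Then remove 0.02097 M of E.
Step 2:
                    X           L           D           E
  Initial     0.01473      0.4462       7.718     0.03973
  Change    -0.004012   -0.004012   -0.004012    0.004012
  Equil       0.01071      0.4421       7.714     0.04375
  solve Keq expr → x = 0.004012; check Q = 1.197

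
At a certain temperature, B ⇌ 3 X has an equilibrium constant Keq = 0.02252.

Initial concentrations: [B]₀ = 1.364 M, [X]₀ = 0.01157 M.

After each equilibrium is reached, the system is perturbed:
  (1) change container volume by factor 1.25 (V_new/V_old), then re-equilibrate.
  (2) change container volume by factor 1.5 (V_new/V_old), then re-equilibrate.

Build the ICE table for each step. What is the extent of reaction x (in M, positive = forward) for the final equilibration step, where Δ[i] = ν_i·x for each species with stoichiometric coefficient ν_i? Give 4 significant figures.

x = 0.0187 M

Q₀ = 1.1355e-06 vs Keq = 0.02252 ⇒ Q<K, forward
Step 1:
                   B          X
  I            1.364    0.01157
  C         -0.09797     0.2939
  E            1.266     0.3055
  solve Keq expr → x = 0.09797; check Q = 0.02252
Then change container volume by factor 1.25 (V_new/V_old).
Step 2:
                   B          X
  I            1.013     0.2444
  C         -0.01267    0.03801
  E                1     0.2824
  solve Keq expr → x = 0.01267; check Q = 0.02252
Then change container volume by factor 1.5 (V_new/V_old).
Step 3:
                   B          X
  I           0.6668     0.1883
  C          -0.0187    0.05611
  E           0.6481     0.2444
  solve Keq expr → x = 0.0187; check Q = 0.02252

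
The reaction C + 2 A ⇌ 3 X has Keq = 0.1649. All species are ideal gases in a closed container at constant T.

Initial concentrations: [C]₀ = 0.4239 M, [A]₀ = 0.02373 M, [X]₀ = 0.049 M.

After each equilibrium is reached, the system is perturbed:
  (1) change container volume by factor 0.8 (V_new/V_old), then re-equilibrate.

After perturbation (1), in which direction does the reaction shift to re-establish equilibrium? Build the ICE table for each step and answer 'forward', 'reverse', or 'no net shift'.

Direction: no net shift

Q₀ = 0.4929 vs Keq = 0.1649 ⇒ Q>K, reverse
Step 1:
                   C          A          X
  init        0.4239    0.02373      0.049
  Δ         0.003078   0.006156  -0.009234
  eq           0.427    0.02989    0.03977
  solve Keq expr → x = -0.003078; check Q = 0.1649
Then change container volume by factor 0.8 (V_new/V_old).
Step 2:
                   C          A          X
  init        0.5337    0.03736    0.04971
  Δ                0          0          0
  eq          0.5337    0.03736    0.04971
  solve Keq expr → x = 0; check Q = 0.1649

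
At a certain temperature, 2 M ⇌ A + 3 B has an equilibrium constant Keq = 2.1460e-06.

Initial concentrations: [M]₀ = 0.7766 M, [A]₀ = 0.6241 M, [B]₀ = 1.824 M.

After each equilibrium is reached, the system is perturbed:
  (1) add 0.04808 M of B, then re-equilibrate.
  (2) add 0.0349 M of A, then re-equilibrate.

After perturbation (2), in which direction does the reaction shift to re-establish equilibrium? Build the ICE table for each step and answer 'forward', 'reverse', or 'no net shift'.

Q₀ = 6.28 vs Keq = 2.1460e-06 ⇒ Q>K, reverse
Step 1:
                  M         A         B
  I          0.7766    0.6241     1.824
  C           1.175   -0.5877    -1.763
  E           1.952   0.03637   0.06081
  solve Keq expr → x = -0.5877; check Q = 2.1460e-06
Then add 0.04808 M of B.
Step 2:
                  M         A         B
  I           1.952   0.03637    0.1089
  C         0.02541   -0.0127  -0.03811
  E           1.977   0.02367   0.07078
  solve Keq expr → x = -0.0127; check Q = 2.1460e-06
Then add 0.0349 M of A.
Step 3:
                  M         A         B
  I           1.977   0.05857   0.07078
  C           0.011 -0.005501   -0.0165
  E           1.988   0.05307   0.05428
  solve Keq expr → x = -0.005501; check Q = 2.1460e-06

Direction: reverse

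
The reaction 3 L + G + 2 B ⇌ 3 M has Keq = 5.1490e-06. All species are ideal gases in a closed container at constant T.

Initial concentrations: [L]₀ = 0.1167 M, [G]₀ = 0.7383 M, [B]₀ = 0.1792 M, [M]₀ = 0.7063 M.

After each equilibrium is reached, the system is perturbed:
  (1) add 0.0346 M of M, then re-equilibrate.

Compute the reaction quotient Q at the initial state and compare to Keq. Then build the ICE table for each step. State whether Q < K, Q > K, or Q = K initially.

Q₀ = 9351; Q > K (proceeds reverse)

Q₀ = 9351 vs Keq = 5.1490e-06 ⇒ Q>K, reverse
Step 1:
                   L          G          B          M
  Initial     0.1167     0.7383     0.1792     0.7063
  Change      0.6959      0.232      0.464    -0.6959
  Equil       0.8126     0.9703     0.6432    0.01035
  solve Keq expr → x = -0.232; check Q = 5.1490e-06
Then add 0.0346 M of M.
Step 2:
                   L          G          B          M
  Initial     0.8126     0.9703     0.6432    0.04495
  Change     0.03387    0.01129    0.02258   -0.03387
  Equil       0.8465     0.9816     0.6657    0.01108
  solve Keq expr → x = -0.01129; check Q = 5.1490e-06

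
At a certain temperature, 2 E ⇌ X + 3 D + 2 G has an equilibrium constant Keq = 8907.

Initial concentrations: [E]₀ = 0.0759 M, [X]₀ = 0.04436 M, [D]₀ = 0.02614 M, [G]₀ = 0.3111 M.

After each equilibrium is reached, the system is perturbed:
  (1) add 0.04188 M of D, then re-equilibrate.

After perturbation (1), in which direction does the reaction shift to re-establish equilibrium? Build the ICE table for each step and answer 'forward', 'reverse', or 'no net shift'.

Direction: reverse

Q₀ = 1.3311e-05 vs Keq = 8907 ⇒ Q<K, forward
Step 1:
                   E          X          D          G
  init        0.0759    0.04436    0.02614     0.3111
  Δ         -0.07584    0.03792     0.1138    0.07584
  eq      6.1537e-05    0.08228     0.1399     0.3869
  solve Keq expr → x = 0.03792; check Q = 8907
Then add 0.04188 M of D.
Step 2:
                   E          X          D          G
  init    6.1537e-05    0.08228     0.1818     0.3869
  Δ       2.9559e-05 -1.4780e-05 -4.4339e-05 -2.9559e-05
  eq      9.1096e-05    0.08226     0.1817     0.3869
  solve Keq expr → x = -1.4780e-05; check Q = 8907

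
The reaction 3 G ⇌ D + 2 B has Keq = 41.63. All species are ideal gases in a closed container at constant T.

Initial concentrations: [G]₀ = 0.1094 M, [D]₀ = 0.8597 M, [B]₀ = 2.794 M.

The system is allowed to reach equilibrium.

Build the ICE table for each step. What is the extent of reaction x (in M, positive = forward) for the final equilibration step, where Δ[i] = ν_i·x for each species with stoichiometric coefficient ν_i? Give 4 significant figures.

Q₀ = 5126 vs Keq = 41.63 ⇒ Q>K, reverse
Step 1:
                    G           D           B
  I            0.1094      0.8597       2.794
  C            0.3757     -0.1252     -0.2505
  E            0.4851      0.7345       2.544
  solve Keq expr → x = -0.1252; check Q = 41.63

x = -0.1252 M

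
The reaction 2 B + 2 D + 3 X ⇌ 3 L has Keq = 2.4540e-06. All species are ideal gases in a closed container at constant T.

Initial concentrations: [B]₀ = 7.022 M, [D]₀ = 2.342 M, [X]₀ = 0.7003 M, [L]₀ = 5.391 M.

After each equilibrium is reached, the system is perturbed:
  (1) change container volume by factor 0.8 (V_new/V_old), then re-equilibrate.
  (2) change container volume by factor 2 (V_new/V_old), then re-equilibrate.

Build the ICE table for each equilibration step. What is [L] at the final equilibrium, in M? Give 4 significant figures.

[L]_eq = 0.3661 M

Q₀ = 1.687 vs Keq = 2.4540e-06 ⇒ Q>K, reverse
Step 1:
                    B           D           X           L
  I             7.022       2.342      0.7003       5.391
  C             2.947       2.947        4.42       -4.42
  E             9.969       5.289        5.12       0.971
  solve Keq expr → x = -1.473; check Q = 2.4540e-06
Then change container volume by factor 0.8 (V_new/V_old).
Step 2:
                    B           D           X           L
  I             12.46       6.611         6.4       1.214
  C           -0.1981     -0.1981     -0.2972      0.2972
  E             12.26       6.413       6.103       1.511
  solve Keq expr → x = 0.09906; check Q = 2.4540e-06
Then change container volume by factor 2 (V_new/V_old).
Step 3:
                    B           D           X           L
  I             6.131       3.206       3.052      0.7555
  C            0.2596      0.2596      0.3894     -0.3894
  E             6.391       3.466       3.441      0.3661
  solve Keq expr → x = -0.1298; check Q = 2.4540e-06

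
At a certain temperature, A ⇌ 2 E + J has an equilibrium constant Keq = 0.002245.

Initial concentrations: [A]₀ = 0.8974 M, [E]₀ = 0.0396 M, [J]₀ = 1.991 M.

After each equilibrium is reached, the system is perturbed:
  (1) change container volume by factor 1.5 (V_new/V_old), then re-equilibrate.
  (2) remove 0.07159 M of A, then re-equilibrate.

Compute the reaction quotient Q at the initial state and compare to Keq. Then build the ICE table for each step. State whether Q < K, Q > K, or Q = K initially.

Q₀ = 0.003479 vs Keq = 0.002245 ⇒ Q>K, reverse
Step 1:
                   A          E          J
  init        0.8974     0.0396      1.991
  Δ         0.003845  -0.007691  -0.003845
  eq          0.9012    0.03191      1.987
  solve Keq expr → x = -0.003845; check Q = 0.002245
Then change container volume by factor 1.5 (V_new/V_old).
Step 2:
                   A          E          J
  init        0.6008    0.02127      1.325
  Δ        -0.005218    0.01044   0.005218
  eq          0.5956    0.03171       1.33
  solve Keq expr → x = 0.005218; check Q = 0.002245
Then remove 0.07159 M of A.
Step 3:
                   A          E          J
  init         0.524    0.03171       1.33
  Δ       9.6420e-04  -0.001928 -9.6420e-04
  eq           0.525    0.02978      1.329
  solve Keq expr → x = -9.6420e-04; check Q = 0.002245

Q₀ = 0.003479; Q > K (proceeds reverse)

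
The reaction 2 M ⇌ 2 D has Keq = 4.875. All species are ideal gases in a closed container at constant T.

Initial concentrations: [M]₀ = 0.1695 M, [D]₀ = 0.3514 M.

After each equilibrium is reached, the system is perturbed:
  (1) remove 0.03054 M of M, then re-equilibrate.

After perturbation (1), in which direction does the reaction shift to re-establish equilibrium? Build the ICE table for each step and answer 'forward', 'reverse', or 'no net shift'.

Direction: reverse

Q₀ = 4.298 vs Keq = 4.875 ⇒ Q<K, forward
Step 1:
                  M         D
  init       0.1695    0.3514
  Δ       -0.007122  0.007122
  eq         0.1624    0.3585
  solve Keq expr → x = 0.003561; check Q = 4.875
Then remove 0.03054 M of M.
Step 2:
                  M         D
  init       0.1318    0.3585
  Δ         0.02102  -0.02102
  eq         0.1529    0.3375
  solve Keq expr → x = -0.01051; check Q = 4.875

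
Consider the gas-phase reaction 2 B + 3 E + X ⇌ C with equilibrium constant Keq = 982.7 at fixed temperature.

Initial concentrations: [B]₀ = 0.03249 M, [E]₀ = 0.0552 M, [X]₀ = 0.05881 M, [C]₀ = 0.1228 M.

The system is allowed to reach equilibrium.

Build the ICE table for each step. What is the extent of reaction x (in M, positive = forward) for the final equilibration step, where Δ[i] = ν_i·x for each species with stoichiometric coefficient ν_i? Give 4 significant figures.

Q₀ = 1.1761e+07 vs Keq = 982.7 ⇒ Q>K, reverse
Step 1:
                    B           E           X           C
  I           0.03249      0.0552     0.05881      0.1228
  C            0.1332      0.1999     0.06662    -0.06662
  E            0.1657      0.2551      0.1254     0.05618
  solve Keq expr → x = -0.06662; check Q = 982.7

x = -0.06662 M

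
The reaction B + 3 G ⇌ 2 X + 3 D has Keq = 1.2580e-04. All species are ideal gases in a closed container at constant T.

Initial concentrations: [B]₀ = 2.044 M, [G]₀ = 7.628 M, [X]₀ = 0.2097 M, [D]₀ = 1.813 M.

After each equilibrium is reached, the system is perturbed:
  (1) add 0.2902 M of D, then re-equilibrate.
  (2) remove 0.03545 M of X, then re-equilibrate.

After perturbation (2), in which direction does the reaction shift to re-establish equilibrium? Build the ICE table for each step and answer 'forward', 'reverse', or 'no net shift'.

Direction: forward

Q₀ = 2.8885e-04 vs Keq = 1.2580e-04 ⇒ Q>K, reverse
Step 1:
                   B          G          X          D
  init         2.044      7.628     0.2097      1.813
  Δ          0.02864    0.08592   -0.05728   -0.08592
  eq           2.073      7.714     0.1524      1.727
  solve Keq expr → x = -0.02864; check Q = 1.2580e-04
Then add 0.2902 M of D.
Step 2:
                   B          G          X          D
  init         2.073      7.714     0.1524      2.017
  Δ          0.01332    0.03995   -0.02663   -0.03995
  eq           2.086      7.754     0.1258      1.977
  solve Keq expr → x = -0.01332; check Q = 1.2580e-04
Then remove 0.03545 M of X.
Step 3:
                   B          G          X          D
  init         2.086      7.754    0.09034      1.977
  Δ         -0.01491   -0.04473    0.02982    0.04473
  eq           2.071      7.709     0.1202      2.022
  solve Keq expr → x = 0.01491; check Q = 1.2580e-04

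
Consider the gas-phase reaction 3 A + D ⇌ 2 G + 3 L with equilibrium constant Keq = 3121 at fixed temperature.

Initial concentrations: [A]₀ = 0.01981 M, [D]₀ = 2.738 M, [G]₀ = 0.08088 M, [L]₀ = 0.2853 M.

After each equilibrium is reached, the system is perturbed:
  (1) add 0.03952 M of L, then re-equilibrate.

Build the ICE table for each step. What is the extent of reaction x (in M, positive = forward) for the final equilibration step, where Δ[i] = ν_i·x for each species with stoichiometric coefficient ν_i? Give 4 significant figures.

Q₀ = 7.137 vs Keq = 3121 ⇒ Q<K, forward
Step 1:
                   A          D          G          L
  init       0.01981      2.738    0.08088     0.2853
  Δ         -0.01679  -0.005598     0.0112    0.01679
  eq        0.003015      2.732    0.09208     0.3021
  solve Keq expr → x = 0.005598; check Q = 3121
Then add 0.03952 M of L.
Step 2:
                   A          D          G          L
  init      0.003015      2.732    0.09208     0.3416
  Δ       3.8422e-04 1.2807e-04 -2.5615e-04 -3.8422e-04
  eq        0.003399      2.733    0.09182     0.3412
  solve Keq expr → x = -1.2807e-04; check Q = 3121

x = -1.2807e-04 M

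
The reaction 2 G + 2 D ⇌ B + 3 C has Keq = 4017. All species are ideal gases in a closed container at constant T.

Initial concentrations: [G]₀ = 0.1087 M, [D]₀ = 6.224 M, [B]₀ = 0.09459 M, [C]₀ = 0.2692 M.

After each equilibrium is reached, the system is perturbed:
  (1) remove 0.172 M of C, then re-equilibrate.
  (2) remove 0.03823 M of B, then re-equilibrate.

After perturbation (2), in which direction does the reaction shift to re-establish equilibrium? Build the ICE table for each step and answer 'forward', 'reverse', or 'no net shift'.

Q₀ = 0.004032 vs Keq = 4017 ⇒ Q<K, forward
Step 1:
                   G          D          B          C
  I           0.1087      6.224    0.09459     0.2692
  C          -0.1084    -0.1084    0.05421     0.1626
  E       2.8241e-04      6.116     0.1488     0.4318
  solve Keq expr → x = 0.05421; check Q = 4017
Then remove 0.172 M of C.
Step 2:
                   G          D          B          C
  I       2.8241e-04      6.116     0.1488     0.2598
  C       -1.5039e-04 -1.5039e-04 7.5196e-05 2.2559e-04
  E       1.3201e-04      6.115     0.1489     0.2601
  solve Keq expr → x = 7.5196e-05; check Q = 4017
Then remove 0.03823 M of B.
Step 3:
                   G          D          B          C
  I       1.3201e-04      6.115     0.1106     0.2601
  C       -1.8183e-05 -1.8183e-05 9.0914e-06 2.7274e-05
  E       1.1383e-04      6.115     0.1107     0.2601
  solve Keq expr → x = 9.0914e-06; check Q = 4017

Direction: forward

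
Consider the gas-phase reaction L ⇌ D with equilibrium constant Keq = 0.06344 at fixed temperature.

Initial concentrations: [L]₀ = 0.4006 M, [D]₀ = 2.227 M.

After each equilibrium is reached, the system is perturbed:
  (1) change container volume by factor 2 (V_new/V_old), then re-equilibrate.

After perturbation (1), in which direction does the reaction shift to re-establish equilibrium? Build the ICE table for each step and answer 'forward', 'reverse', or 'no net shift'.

Direction: no net shift

Q₀ = 5.559 vs Keq = 0.06344 ⇒ Q>K, reverse
Step 1:
                   L          D
  I           0.4006      2.227
  C             2.07      -2.07
  E            2.471     0.1568
  solve Keq expr → x = -2.07; check Q = 0.06344
Then change container volume by factor 2 (V_new/V_old).
Step 2:
                   L          D
  I            1.235    0.07838
  C                0          0
  E            1.235    0.07838
  solve Keq expr → x = 0; check Q = 0.06344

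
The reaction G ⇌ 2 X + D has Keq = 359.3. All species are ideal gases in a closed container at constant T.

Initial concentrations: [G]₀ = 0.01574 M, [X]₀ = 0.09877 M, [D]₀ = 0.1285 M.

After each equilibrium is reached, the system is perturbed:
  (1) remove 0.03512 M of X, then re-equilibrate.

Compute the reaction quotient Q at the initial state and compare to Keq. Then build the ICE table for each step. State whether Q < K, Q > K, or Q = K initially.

Q₀ = 0.07964; Q < K (proceeds forward)

Q₀ = 0.07964 vs Keq = 359.3 ⇒ Q<K, forward
Step 1:
                  G         X         D
  I         0.01574   0.09877    0.1285
  C        -0.01573   0.03147   0.01573
  E       6.8088e-06    0.1302    0.1442
  solve Keq expr → x = 0.01573; check Q = 359.3
Then remove 0.03512 M of X.
Step 2:
                  G         X         D
  I       6.8088e-06   0.09512    0.1442
  C       -3.1765e-06 6.3530e-06 3.1765e-06
  E       3.6323e-06   0.09512    0.1442
  solve Keq expr → x = 3.1765e-06; check Q = 359.3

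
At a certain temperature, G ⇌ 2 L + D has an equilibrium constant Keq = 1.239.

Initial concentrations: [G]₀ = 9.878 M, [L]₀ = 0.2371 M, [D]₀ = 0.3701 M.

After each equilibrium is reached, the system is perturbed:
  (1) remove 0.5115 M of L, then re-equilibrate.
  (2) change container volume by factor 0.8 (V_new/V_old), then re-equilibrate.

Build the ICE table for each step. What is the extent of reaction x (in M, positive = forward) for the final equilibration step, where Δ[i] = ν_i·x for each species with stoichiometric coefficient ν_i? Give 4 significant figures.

Q₀ = 0.002106 vs Keq = 1.239 ⇒ Q<K, forward
Step 1:
                    G           L           D
  init          9.878      0.2371      0.3701
  Δ            -1.193       2.386       1.193
  eq            8.685       2.624       1.563
  solve Keq expr → x = 1.193; check Q = 1.239
Then remove 0.5115 M of L.
Step 2:
                    G           L           D
  init          8.685       2.112       1.563
  Δ           -0.1753      0.3505      0.1753
  eq             8.51       2.463       1.739
  solve Keq expr → x = 0.1753; check Q = 1.239
Then change container volume by factor 0.8 (V_new/V_old).
Step 3:
                    G           L           D
  init          10.64       3.078       2.173
  Δ             0.225       -0.45      -0.225
  eq            10.86       2.628       1.948
  solve Keq expr → x = -0.225; check Q = 1.239

x = -0.225 M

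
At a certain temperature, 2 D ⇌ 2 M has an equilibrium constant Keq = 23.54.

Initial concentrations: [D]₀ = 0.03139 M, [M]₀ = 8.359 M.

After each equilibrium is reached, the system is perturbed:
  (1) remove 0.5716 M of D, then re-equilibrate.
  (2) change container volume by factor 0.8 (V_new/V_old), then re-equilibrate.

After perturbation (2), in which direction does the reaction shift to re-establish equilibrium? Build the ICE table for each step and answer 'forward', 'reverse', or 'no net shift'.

Q₀ = 7.0913e+04 vs Keq = 23.54 ⇒ Q>K, reverse
Step 1:
                  D         M
  init      0.03139     8.359
  Δ           1.402    -1.402
  eq          1.434     6.957
  solve Keq expr → x = -0.7012; check Q = 23.54
Then remove 0.5716 M of D.
Step 2:
                  D         M
  init       0.8622     6.957
  Δ          0.4739   -0.4739
  eq          1.336     6.483
  solve Keq expr → x = -0.237; check Q = 23.54
Then change container volume by factor 0.8 (V_new/V_old).
Step 3:
                  D         M
  init         1.67     8.103
  Δ               0         0
  eq           1.67     8.103
  solve Keq expr → x = 0; check Q = 23.54

Direction: no net shift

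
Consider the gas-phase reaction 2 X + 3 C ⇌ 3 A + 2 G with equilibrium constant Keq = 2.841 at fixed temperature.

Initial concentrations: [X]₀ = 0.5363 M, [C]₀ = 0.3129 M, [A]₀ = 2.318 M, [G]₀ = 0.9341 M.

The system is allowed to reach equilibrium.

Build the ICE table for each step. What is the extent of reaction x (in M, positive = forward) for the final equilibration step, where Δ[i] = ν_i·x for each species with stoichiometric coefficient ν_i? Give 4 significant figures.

Q₀ = 1233 vs Keq = 2.841 ⇒ Q>K, reverse
Step 1:
                   X          C          A          G
  I           0.5363     0.3129      2.318     0.9341
  C           0.3799     0.5699    -0.5699    -0.3799
  E           0.9162     0.8828      1.748     0.5542
  solve Keq expr → x = -0.19; check Q = 2.841

x = -0.19 M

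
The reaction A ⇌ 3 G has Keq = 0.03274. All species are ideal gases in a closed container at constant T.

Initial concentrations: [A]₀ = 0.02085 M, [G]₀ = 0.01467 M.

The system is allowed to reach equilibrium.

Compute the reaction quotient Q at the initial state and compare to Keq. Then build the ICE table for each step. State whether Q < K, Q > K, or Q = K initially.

Q₀ = 1.5142e-04 vs Keq = 0.03274 ⇒ Q<K, forward
Step 1:
                   A          G
  I          0.02085    0.01467
  C         -0.01467    0.04402
  E         0.006176    0.05869
  solve Keq expr → x = 0.01467; check Q = 0.03274

Q₀ = 1.5142e-04; Q < K (proceeds forward)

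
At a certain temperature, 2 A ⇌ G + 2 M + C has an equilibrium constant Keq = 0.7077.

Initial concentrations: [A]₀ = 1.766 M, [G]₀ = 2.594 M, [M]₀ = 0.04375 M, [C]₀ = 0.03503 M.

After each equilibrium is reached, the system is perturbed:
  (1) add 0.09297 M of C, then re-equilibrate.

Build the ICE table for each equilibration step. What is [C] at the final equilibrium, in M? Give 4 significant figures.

[C]_eq = 0.4808 M

Q₀ = 5.5768e-05 vs Keq = 0.7077 ⇒ Q<K, forward
Step 1:
                    A           G           M           C
  init          1.766       2.594     0.04375     0.03503
  Δ           -0.7417      0.3709      0.7417      0.3709
  eq            1.024       2.965      0.7855      0.4059
  solve Keq expr → x = 0.3709; check Q = 0.7077
Then add 0.09297 M of C.
Step 2:
                    A           G           M           C
  init          1.024       2.965      0.7855      0.4989
  Δ           0.03608    -0.01804    -0.03608    -0.01804
  eq             1.06       2.947      0.7494      0.4808
  solve Keq expr → x = -0.01804; check Q = 0.7077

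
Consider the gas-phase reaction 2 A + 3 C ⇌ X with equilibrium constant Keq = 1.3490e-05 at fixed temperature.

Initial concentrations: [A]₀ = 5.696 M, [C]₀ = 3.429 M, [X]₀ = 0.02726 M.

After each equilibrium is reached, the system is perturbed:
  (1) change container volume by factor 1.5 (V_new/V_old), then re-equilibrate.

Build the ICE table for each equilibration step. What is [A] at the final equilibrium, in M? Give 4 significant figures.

[A]_eq = 3.829 M

Q₀ = 2.0839e-05 vs Keq = 1.3490e-05 ⇒ Q>K, reverse
Step 1:
                   A          C          X
  I            5.696      3.429    0.02726
  C          0.01815    0.02722  -0.009075
  E            5.714      3.456    0.01819
  solve Keq expr → x = -0.009075; check Q = 1.3490e-05
Then change container volume by factor 1.5 (V_new/V_old).
Step 2:
                   A          C          X
  I            3.809      2.304    0.01212
  C          0.01923    0.02884  -0.009613
  E            3.829      2.333   0.002511
  solve Keq expr → x = -0.009613; check Q = 1.3490e-05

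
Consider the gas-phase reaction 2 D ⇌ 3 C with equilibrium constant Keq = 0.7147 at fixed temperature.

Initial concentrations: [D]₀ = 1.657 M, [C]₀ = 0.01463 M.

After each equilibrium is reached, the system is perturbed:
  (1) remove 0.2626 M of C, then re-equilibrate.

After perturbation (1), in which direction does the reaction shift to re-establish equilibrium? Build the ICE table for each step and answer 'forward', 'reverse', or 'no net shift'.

Q₀ = 1.1405e-06 vs Keq = 0.7147 ⇒ Q<K, forward
Step 1:
                    D           C
  init          1.657     0.01463
  Δ           -0.6063      0.9094
  eq            1.051      0.9241
  solve Keq expr → x = 0.3031; check Q = 0.7147
Then remove 0.2626 M of C.
Step 2:
                    D           C
  init          1.051      0.6615
  Δ           -0.1251      0.1877
  eq           0.9256      0.8492
  solve Keq expr → x = 0.06257; check Q = 0.7147

Direction: forward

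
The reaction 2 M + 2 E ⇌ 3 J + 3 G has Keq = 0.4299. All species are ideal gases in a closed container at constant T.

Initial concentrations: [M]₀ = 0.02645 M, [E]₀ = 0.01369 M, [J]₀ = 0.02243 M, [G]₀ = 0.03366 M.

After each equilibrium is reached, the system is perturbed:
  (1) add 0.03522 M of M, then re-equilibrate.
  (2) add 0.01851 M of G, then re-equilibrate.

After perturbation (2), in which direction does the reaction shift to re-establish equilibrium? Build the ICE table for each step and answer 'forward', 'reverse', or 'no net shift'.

Direction: reverse

Q₀ = 0.003282 vs Keq = 0.4299 ⇒ Q<K, forward
Step 1:
                   M          E          J          G
  I          0.02645    0.01369    0.02243    0.03366
  C        -0.008284  -0.008284    0.01243    0.01243
  E          0.01817   0.005406    0.03486    0.04609
  solve Keq expr → x = 0.004142; check Q = 0.4299
Then add 0.03522 M of M.
Step 2:
                   M          E          J          G
  I          0.05339   0.005406    0.03486    0.04609
  C        -0.002786  -0.002786   0.004179   0.004179
  E           0.0506    0.00262    0.03904    0.05027
  solve Keq expr → x = 0.001393; check Q = 0.4299
Then add 0.01851 M of G.
Step 3:
                   M          E          J          G
  I           0.0506    0.00262    0.03904    0.06878
  C         0.001092   0.001092  -0.001638  -0.001638
  E          0.05169   0.003712     0.0374    0.06714
  solve Keq expr → x = -5.4608e-04; check Q = 0.4299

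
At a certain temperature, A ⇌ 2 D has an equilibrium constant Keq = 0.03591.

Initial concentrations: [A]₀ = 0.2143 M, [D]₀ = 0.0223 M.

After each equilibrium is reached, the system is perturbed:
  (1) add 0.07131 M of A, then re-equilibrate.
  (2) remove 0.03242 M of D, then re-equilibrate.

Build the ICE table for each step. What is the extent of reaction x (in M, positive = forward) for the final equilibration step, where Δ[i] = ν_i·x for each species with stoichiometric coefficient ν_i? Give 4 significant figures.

x = 0.01479 M

Q₀ = 0.002321 vs Keq = 0.03591 ⇒ Q<K, forward
Step 1:
                    A           D
  init         0.2143      0.0223
  Δ          -0.02957     0.05915
  eq           0.1847     0.08145
  solve Keq expr → x = 0.02957; check Q = 0.03591
Then add 0.07131 M of A.
Step 2:
                    A           D
  init          0.256     0.08145
  Δ         -0.006598      0.0132
  eq           0.2494     0.09464
  solve Keq expr → x = 0.006598; check Q = 0.03591
Then remove 0.03242 M of D.
Step 3:
                    A           D
  init         0.2494     0.06222
  Δ          -0.01479     0.02957
  eq           0.2347      0.0918
  solve Keq expr → x = 0.01479; check Q = 0.03591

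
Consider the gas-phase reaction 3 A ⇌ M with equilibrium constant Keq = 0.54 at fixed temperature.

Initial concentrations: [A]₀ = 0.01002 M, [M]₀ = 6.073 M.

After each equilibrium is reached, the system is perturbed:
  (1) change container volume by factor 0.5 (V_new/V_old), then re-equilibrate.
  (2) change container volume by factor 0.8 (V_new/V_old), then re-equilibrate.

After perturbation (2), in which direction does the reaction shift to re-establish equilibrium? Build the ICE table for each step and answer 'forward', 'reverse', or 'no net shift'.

Q₀ = 6.0367e+06 vs Keq = 0.54 ⇒ Q>K, reverse
Step 1:
                    A           M
  init        0.01002       6.073
  Δ             2.139      -0.713
  eq            2.149        5.36
  solve Keq expr → x = -0.713; check Q = 0.54
Then change container volume by factor 0.5 (V_new/V_old).
Step 2:
                    A           M
  init          4.298       10.72
  Δ            -1.548      0.5159
  eq             2.75       11.24
  solve Keq expr → x = 0.5159; check Q = 0.54
Then change container volume by factor 0.8 (V_new/V_old).
Step 3:
                    A           M
  init          3.438       14.04
  Δ           -0.4644      0.1548
  eq            2.974        14.2
  solve Keq expr → x = 0.1548; check Q = 0.54

Direction: forward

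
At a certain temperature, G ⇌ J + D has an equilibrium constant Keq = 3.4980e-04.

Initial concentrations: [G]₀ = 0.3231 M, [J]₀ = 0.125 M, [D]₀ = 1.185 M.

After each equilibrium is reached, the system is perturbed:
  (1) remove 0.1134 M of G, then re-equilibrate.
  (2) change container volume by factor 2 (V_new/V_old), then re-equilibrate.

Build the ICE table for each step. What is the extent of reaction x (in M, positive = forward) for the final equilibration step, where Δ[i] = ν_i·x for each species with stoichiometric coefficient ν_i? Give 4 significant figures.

Q₀ = 0.4584 vs Keq = 3.4980e-04 ⇒ Q>K, reverse
Step 1:
                   G          J          D
  init        0.3231      0.125      1.185
  Δ           0.1249    -0.1249    -0.1249
  eq           0.448 1.4780e-04       1.06
  solve Keq expr → x = -0.1249; check Q = 3.4980e-04
Then remove 0.1134 M of G.
Step 2:
                   G          J          D
  init        0.3346 1.4780e-04       1.06
  Δ       3.7401e-05 -3.7401e-05 -3.7401e-05
  eq          0.3346 1.1040e-04       1.06
  solve Keq expr → x = -3.7401e-05; check Q = 3.4980e-04
Then change container volume by factor 2 (V_new/V_old).
Step 3:
                   G          J          D
  init        0.1673 5.5202e-05     0.5301
  Δ       -5.5154e-05 5.5154e-05 5.5154e-05
  eq          0.1672 1.1036e-04     0.5301
  solve Keq expr → x = 5.5154e-05; check Q = 3.4980e-04

x = 5.5154e-05 M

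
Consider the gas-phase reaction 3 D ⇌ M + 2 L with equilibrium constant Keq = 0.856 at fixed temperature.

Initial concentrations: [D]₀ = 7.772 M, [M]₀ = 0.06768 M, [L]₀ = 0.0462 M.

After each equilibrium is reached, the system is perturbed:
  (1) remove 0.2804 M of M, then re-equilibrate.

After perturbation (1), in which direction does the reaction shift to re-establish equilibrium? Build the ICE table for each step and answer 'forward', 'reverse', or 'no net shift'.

Q₀ = 3.0771e-07 vs Keq = 0.856 ⇒ Q<K, forward
Step 1:
                  D         M         L
  I           7.772   0.06768    0.0462
  C           -4.95      1.65       3.3
  E           2.822     1.718     3.346
  solve Keq expr → x = 1.65; check Q = 0.856
Then remove 0.2804 M of M.
Step 2:
                  D         M         L
  I           2.822     1.437     3.346
  C         -0.1044   0.03481   0.06961
  E           2.717     1.472     3.416
  solve Keq expr → x = 0.03481; check Q = 0.856

Direction: forward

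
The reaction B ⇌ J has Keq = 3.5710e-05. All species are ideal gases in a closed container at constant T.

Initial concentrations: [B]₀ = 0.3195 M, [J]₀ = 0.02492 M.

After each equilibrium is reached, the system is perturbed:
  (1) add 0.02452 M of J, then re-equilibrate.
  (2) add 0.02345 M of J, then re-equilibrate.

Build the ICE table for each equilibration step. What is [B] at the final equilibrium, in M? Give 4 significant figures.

Q₀ = 0.078 vs Keq = 3.5710e-05 ⇒ Q>K, reverse
Step 1:
                    B           J
  init         0.3195     0.02492
  Δ           0.02491    -0.02491
  eq           0.3444  1.2299e-05
  solve Keq expr → x = -0.02491; check Q = 3.5710e-05
Then add 0.02452 M of J.
Step 2:
                    B           J
  init         0.3444     0.02453
  Δ           0.02452    -0.02452
  eq           0.3689  1.3174e-05
  solve Keq expr → x = -0.02452; check Q = 3.5710e-05
Then add 0.02345 M of J.
Step 3:
                    B           J
  init         0.3689     0.02346
  Δ           0.02345    -0.02345
  eq           0.3924  1.4012e-05
  solve Keq expr → x = -0.02345; check Q = 3.5710e-05

[B]_eq = 0.3924 M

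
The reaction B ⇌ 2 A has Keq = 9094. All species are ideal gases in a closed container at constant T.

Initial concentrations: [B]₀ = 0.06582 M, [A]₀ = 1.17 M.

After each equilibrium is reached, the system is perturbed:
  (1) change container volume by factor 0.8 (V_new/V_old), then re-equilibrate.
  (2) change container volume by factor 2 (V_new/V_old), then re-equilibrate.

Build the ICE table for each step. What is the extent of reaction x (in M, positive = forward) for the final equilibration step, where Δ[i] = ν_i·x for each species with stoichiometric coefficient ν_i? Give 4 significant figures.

Q₀ = 20.8 vs Keq = 9094 ⇒ Q<K, forward
Step 1:
                  B         A
  Initial   0.06582      1.17
  Change   -0.06563    0.1313
  Equil   1.8620e-04     1.301
  solve Keq expr → x = 0.06563; check Q = 9094
Then change container volume by factor 0.8 (V_new/V_old).
Step 2:
                  B         A
  Initial 2.3275e-04     1.627
  Change  5.8146e-05 -1.1629e-04
  Equil   2.9089e-04     1.626
  solve Keq expr → x = -5.8146e-05; check Q = 9094
Then change container volume by factor 2 (V_new/V_old).
Step 3:
                  B         A
  Initial 1.4545e-04    0.8132
  Change  -7.2698e-05 1.4540e-04
  Equil   7.2750e-05    0.8134
  solve Keq expr → x = 7.2698e-05; check Q = 9094

x = 7.2698e-05 M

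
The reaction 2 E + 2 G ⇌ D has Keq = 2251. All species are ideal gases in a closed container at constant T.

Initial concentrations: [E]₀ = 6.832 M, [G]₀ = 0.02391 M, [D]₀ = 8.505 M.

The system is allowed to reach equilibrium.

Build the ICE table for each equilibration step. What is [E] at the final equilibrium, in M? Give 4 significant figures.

[E]_eq = 6.817 M

Q₀ = 318.7 vs Keq = 2251 ⇒ Q<K, forward
Step 1:
                   E          G          D
  Initial      6.832    0.02391      8.505
  Change    -0.01489   -0.01489   0.007445
  Equil        6.817   0.009021      8.512
  solve Keq expr → x = 0.007445; check Q = 2251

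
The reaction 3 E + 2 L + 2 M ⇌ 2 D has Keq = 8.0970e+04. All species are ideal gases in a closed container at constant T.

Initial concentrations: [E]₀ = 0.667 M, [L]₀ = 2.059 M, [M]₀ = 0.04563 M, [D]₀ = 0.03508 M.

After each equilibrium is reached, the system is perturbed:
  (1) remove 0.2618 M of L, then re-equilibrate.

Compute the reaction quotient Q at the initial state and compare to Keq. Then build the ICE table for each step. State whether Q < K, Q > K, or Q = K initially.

Q₀ = 0.4698; Q < K (proceeds forward)

Q₀ = 0.4698 vs Keq = 8.0970e+04 ⇒ Q<K, forward
Step 1:
                    E           L           M           D
  init          0.667       2.059     0.04563     0.03508
  Δ          -0.06799    -0.04533    -0.04533     0.04533
  eq            0.599       2.014  3.0269e-04     0.08041
  solve Keq expr → x = 0.02266; check Q = 8.0970e+04
Then remove 0.2618 M of L.
Step 2:
                    E           L           M           D
  init          0.599       1.752  3.0269e-04     0.08041
  Δ        6.7457e-05  4.4971e-05  4.4971e-05 -4.4971e-05
  eq           0.5991       1.752  3.4766e-04     0.08036
  solve Keq expr → x = -2.2486e-05; check Q = 8.0970e+04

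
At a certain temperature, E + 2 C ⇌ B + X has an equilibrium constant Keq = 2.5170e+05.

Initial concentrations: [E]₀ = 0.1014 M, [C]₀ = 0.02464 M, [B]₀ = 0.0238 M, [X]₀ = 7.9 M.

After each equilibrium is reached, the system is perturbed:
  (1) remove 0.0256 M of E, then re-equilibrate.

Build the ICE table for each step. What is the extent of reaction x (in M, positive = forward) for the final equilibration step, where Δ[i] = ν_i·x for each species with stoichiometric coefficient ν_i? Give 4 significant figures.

Q₀ = 3054 vs Keq = 2.5170e+05 ⇒ Q<K, forward
Step 1:
                    E           C           B           X
  init         0.1014     0.02464      0.0238         7.9
  Δ          -0.01059    -0.02119     0.01059     0.01059
  eq          0.09081     0.00345     0.03439       7.911
  solve Keq expr → x = 0.01059; check Q = 2.5170e+05
Then remove 0.0256 M of E.
Step 2:
                    E           C           B           X
  init        0.06521     0.00345     0.03439       7.911
  Δ        2.9722e-04  5.9444e-04 -2.9722e-04 -2.9722e-04
  eq           0.0655    0.004045      0.0341        7.91
  solve Keq expr → x = -2.9722e-04; check Q = 2.5170e+05

x = -2.9722e-04 M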